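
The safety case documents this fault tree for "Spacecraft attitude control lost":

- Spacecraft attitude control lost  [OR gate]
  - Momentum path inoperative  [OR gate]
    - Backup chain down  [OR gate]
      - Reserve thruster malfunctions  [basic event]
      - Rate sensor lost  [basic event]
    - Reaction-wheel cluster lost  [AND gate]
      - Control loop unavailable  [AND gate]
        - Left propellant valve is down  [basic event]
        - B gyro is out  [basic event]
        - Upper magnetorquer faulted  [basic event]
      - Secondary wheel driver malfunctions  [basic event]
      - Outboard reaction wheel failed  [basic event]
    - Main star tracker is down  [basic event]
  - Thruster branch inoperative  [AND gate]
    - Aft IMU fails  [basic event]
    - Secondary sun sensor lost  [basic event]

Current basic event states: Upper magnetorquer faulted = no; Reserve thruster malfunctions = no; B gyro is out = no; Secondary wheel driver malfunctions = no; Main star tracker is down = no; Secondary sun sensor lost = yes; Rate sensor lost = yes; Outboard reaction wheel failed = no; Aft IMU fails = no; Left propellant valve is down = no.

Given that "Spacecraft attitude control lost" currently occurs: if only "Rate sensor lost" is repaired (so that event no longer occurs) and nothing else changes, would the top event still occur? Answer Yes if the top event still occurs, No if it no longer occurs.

Counterfactual: set "Rate sensor lost" to not occurred.
Backup chain down [OR]: Reserve thruster malfunctions=not, Rate sensor lost=not → no input occurs → does not occur.
Control loop unavailable [AND]: Left propellant valve is down=not, B gyro is out=not, Upper magnetorquer faulted=not → not all inputs occur → does not occur.
Reaction-wheel cluster lost [AND]: Control loop unavailable=not, Secondary wheel driver malfunctions=not, Outboard reaction wheel failed=not → not all inputs occur → does not occur.
Momentum path inoperative [OR]: Backup chain down=not, Reaction-wheel cluster lost=not, Main star tracker is down=not → no input occurs → does not occur.
Thruster branch inoperative [AND]: Aft IMU fails=not, Secondary sun sensor lost=occurs → not all inputs occur → does not occur.
Spacecraft attitude control lost [OR]: Momentum path inoperative=not, Thruster branch inoperative=not → no input occurs → does not occur.

No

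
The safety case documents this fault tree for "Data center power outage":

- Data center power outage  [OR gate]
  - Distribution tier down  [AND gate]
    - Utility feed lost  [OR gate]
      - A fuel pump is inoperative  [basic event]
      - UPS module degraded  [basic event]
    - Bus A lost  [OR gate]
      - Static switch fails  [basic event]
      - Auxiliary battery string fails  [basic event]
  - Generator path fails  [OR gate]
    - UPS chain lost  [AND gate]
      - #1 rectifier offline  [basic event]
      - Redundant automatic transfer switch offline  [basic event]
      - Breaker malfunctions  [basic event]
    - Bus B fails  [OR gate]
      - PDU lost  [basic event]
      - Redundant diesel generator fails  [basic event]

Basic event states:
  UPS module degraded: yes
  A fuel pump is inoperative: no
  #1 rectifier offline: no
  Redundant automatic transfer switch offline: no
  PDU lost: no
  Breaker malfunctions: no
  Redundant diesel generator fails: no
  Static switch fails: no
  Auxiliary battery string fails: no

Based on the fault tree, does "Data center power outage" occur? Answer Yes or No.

Utility feed lost [OR]: A fuel pump is inoperative=not, UPS module degraded=occurs → at least one input occurs → occurs.
Bus A lost [OR]: Static switch fails=not, Auxiliary battery string fails=not → no input occurs → does not occur.
Distribution tier down [AND]: Utility feed lost=occurs, Bus A lost=not → not all inputs occur → does not occur.
UPS chain lost [AND]: #1 rectifier offline=not, Redundant automatic transfer switch offline=not, Breaker malfunctions=not → not all inputs occur → does not occur.
Bus B fails [OR]: PDU lost=not, Redundant diesel generator fails=not → no input occurs → does not occur.
Generator path fails [OR]: UPS chain lost=not, Bus B fails=not → no input occurs → does not occur.
Data center power outage [OR]: Distribution tier down=not, Generator path fails=not → no input occurs → does not occur.

No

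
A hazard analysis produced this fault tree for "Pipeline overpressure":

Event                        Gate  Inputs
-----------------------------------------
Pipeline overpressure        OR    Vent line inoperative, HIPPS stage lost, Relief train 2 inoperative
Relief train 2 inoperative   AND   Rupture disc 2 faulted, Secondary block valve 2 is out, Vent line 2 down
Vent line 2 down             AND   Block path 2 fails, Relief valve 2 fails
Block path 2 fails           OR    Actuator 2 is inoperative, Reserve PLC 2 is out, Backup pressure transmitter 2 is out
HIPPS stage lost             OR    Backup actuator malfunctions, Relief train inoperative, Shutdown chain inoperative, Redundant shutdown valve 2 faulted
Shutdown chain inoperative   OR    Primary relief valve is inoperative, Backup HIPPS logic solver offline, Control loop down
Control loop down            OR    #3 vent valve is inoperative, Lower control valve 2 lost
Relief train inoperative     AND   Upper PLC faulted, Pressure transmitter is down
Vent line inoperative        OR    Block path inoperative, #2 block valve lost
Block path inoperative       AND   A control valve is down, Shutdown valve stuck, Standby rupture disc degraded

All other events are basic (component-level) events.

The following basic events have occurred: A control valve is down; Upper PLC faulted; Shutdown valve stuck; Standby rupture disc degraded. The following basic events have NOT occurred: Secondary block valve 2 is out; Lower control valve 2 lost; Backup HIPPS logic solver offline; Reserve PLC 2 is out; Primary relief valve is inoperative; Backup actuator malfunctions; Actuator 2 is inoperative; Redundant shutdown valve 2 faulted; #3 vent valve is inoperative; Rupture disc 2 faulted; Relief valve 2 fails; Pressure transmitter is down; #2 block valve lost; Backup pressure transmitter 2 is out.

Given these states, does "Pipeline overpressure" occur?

Block path inoperative [AND]: A control valve is down=occurs, Shutdown valve stuck=occurs, Standby rupture disc degraded=occurs → all inputs occur → occurs.
Vent line inoperative [OR]: Block path inoperative=occurs, #2 block valve lost=not → at least one input occurs → occurs.
Relief train inoperative [AND]: Upper PLC faulted=occurs, Pressure transmitter is down=not → not all inputs occur → does not occur.
Control loop down [OR]: #3 vent valve is inoperative=not, Lower control valve 2 lost=not → no input occurs → does not occur.
Shutdown chain inoperative [OR]: Primary relief valve is inoperative=not, Backup HIPPS logic solver offline=not, Control loop down=not → no input occurs → does not occur.
HIPPS stage lost [OR]: Backup actuator malfunctions=not, Relief train inoperative=not, Shutdown chain inoperative=not, Redundant shutdown valve 2 faulted=not → no input occurs → does not occur.
Block path 2 fails [OR]: Actuator 2 is inoperative=not, Reserve PLC 2 is out=not, Backup pressure transmitter 2 is out=not → no input occurs → does not occur.
Vent line 2 down [AND]: Block path 2 fails=not, Relief valve 2 fails=not → not all inputs occur → does not occur.
Relief train 2 inoperative [AND]: Rupture disc 2 faulted=not, Secondary block valve 2 is out=not, Vent line 2 down=not → not all inputs occur → does not occur.
Pipeline overpressure [OR]: Vent line inoperative=occurs, HIPPS stage lost=not, Relief train 2 inoperative=not → at least one input occurs → occurs.

Yes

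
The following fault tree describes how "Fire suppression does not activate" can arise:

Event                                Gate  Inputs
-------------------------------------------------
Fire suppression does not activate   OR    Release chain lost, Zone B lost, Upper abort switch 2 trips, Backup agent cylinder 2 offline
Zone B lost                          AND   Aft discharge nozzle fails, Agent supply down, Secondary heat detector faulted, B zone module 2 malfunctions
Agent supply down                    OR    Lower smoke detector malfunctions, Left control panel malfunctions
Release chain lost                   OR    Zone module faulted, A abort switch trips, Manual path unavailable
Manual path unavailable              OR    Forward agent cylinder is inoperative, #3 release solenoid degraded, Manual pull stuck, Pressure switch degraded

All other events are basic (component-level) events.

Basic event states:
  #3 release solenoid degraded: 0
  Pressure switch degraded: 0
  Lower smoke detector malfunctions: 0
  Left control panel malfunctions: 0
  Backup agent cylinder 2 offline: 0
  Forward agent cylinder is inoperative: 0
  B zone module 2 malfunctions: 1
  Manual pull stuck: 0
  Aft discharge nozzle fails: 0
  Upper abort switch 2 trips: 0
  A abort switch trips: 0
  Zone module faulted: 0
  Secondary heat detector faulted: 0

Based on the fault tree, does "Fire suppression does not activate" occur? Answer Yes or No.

No

Manual path unavailable [OR]: Forward agent cylinder is inoperative=not, #3 release solenoid degraded=not, Manual pull stuck=not, Pressure switch degraded=not → no input occurs → does not occur.
Release chain lost [OR]: Zone module faulted=not, A abort switch trips=not, Manual path unavailable=not → no input occurs → does not occur.
Agent supply down [OR]: Lower smoke detector malfunctions=not, Left control panel malfunctions=not → no input occurs → does not occur.
Zone B lost [AND]: Aft discharge nozzle fails=not, Agent supply down=not, Secondary heat detector faulted=not, B zone module 2 malfunctions=occurs → not all inputs occur → does not occur.
Fire suppression does not activate [OR]: Release chain lost=not, Zone B lost=not, Upper abort switch 2 trips=not, Backup agent cylinder 2 offline=not → no input occurs → does not occur.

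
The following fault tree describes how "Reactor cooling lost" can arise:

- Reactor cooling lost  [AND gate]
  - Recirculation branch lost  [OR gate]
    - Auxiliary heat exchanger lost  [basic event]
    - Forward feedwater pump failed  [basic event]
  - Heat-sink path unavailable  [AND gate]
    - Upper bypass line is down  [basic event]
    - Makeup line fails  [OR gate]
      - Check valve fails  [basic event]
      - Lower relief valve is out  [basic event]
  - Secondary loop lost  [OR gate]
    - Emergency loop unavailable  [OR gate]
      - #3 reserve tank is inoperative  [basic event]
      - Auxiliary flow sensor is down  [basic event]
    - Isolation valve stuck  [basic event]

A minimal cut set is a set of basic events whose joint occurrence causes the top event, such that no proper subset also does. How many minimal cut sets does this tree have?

12

Recirculation branch lost [OR]: union of children's cut sets → 2 cut set(s).
Makeup line fails [OR]: union of children's cut sets → 2 cut set(s).
Heat-sink path unavailable [AND]: one cut set from each child combined → 1 × 2 = 2 cut set(s).
Emergency loop unavailable [OR]: union of children's cut sets → 2 cut set(s).
Secondary loop lost [OR]: union of children's cut sets → 3 cut set(s).
Reactor cooling lost [AND]: one cut set from each child combined → 2 × 2 × 3 = 12 cut set(s).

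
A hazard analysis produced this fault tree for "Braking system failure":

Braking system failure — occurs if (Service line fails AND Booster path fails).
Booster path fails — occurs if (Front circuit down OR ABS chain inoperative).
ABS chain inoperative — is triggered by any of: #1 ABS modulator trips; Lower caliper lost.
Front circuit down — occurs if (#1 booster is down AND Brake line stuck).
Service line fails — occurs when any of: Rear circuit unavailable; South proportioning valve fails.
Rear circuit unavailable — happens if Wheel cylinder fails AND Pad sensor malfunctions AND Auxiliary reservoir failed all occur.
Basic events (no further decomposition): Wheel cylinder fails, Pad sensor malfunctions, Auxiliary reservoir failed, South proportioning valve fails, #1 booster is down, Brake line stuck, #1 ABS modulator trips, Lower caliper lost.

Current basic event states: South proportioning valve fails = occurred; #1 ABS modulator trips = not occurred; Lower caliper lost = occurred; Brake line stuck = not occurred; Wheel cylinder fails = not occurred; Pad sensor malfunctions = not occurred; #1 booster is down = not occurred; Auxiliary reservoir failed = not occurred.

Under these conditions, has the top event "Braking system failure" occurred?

Yes

Rear circuit unavailable [AND]: Wheel cylinder fails=not, Pad sensor malfunctions=not, Auxiliary reservoir failed=not → not all inputs occur → does not occur.
Service line fails [OR]: Rear circuit unavailable=not, South proportioning valve fails=occurs → at least one input occurs → occurs.
Front circuit down [AND]: #1 booster is down=not, Brake line stuck=not → not all inputs occur → does not occur.
ABS chain inoperative [OR]: #1 ABS modulator trips=not, Lower caliper lost=occurs → at least one input occurs → occurs.
Booster path fails [OR]: Front circuit down=not, ABS chain inoperative=occurs → at least one input occurs → occurs.
Braking system failure [AND]: Service line fails=occurs, Booster path fails=occurs → all inputs occur → occurs.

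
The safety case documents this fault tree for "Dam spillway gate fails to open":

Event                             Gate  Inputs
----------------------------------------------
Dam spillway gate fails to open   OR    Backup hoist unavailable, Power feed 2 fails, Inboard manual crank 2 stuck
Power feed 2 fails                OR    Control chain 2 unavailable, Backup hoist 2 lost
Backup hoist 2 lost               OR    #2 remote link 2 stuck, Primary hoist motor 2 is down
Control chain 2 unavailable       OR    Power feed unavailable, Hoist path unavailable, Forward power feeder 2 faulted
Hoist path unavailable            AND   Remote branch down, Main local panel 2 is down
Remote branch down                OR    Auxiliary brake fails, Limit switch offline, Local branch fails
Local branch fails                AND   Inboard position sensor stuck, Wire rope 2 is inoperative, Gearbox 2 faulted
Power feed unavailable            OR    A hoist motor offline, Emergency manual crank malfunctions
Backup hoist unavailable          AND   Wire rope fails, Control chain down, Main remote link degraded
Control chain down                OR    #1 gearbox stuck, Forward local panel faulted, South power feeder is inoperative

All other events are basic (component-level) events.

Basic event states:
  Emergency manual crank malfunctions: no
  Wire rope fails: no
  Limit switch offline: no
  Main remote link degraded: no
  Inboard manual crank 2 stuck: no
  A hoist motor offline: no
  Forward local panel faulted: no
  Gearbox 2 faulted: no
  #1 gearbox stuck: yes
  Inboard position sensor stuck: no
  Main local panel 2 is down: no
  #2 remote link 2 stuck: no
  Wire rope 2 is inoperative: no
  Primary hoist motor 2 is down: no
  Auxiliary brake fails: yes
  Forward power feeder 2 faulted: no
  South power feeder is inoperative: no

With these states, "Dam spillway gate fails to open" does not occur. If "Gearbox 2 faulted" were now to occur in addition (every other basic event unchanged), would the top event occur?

No

Counterfactual: set "Gearbox 2 faulted" to occurred.
Control chain down [OR]: #1 gearbox stuck=occurs, Forward local panel faulted=not, South power feeder is inoperative=not → at least one input occurs → occurs.
Backup hoist unavailable [AND]: Wire rope fails=not, Control chain down=occurs, Main remote link degraded=not → not all inputs occur → does not occur.
Power feed unavailable [OR]: A hoist motor offline=not, Emergency manual crank malfunctions=not → no input occurs → does not occur.
Local branch fails [AND]: Inboard position sensor stuck=not, Wire rope 2 is inoperative=not, Gearbox 2 faulted=occurs → not all inputs occur → does not occur.
Remote branch down [OR]: Auxiliary brake fails=occurs, Limit switch offline=not, Local branch fails=not → at least one input occurs → occurs.
Hoist path unavailable [AND]: Remote branch down=occurs, Main local panel 2 is down=not → not all inputs occur → does not occur.
Control chain 2 unavailable [OR]: Power feed unavailable=not, Hoist path unavailable=not, Forward power feeder 2 faulted=not → no input occurs → does not occur.
Backup hoist 2 lost [OR]: #2 remote link 2 stuck=not, Primary hoist motor 2 is down=not → no input occurs → does not occur.
Power feed 2 fails [OR]: Control chain 2 unavailable=not, Backup hoist 2 lost=not → no input occurs → does not occur.
Dam spillway gate fails to open [OR]: Backup hoist unavailable=not, Power feed 2 fails=not, Inboard manual crank 2 stuck=not → no input occurs → does not occur.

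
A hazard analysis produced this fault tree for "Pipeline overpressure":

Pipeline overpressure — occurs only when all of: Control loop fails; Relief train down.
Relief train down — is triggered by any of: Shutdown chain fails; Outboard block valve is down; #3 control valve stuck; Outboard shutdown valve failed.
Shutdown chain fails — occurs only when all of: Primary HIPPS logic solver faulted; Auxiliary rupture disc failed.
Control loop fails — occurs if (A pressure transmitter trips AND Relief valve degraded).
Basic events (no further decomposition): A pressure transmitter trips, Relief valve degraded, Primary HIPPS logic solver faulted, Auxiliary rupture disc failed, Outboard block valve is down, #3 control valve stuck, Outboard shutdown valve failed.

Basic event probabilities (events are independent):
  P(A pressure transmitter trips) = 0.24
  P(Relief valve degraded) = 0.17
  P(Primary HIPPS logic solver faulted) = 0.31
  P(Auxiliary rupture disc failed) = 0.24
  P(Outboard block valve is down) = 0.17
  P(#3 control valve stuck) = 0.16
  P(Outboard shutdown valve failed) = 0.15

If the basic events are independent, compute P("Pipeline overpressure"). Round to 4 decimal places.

P(Control loop fails) [AND] = 0.24 × 0.17 = 0.040800
P(Shutdown chain fails) [AND] = 0.31 × 0.24 = 0.074400
P(Relief train down) [OR] = 1 − (1−0.074400) × (1−0.17) × (1−0.16) × (1−0.15) = 0.451471
P(Pipeline overpressure) [AND] = 0.040800 × 0.451471 = 0.018420
Rounded to 4 decimal places: P(Pipeline overpressure) ≈ 0.0184.

0.0184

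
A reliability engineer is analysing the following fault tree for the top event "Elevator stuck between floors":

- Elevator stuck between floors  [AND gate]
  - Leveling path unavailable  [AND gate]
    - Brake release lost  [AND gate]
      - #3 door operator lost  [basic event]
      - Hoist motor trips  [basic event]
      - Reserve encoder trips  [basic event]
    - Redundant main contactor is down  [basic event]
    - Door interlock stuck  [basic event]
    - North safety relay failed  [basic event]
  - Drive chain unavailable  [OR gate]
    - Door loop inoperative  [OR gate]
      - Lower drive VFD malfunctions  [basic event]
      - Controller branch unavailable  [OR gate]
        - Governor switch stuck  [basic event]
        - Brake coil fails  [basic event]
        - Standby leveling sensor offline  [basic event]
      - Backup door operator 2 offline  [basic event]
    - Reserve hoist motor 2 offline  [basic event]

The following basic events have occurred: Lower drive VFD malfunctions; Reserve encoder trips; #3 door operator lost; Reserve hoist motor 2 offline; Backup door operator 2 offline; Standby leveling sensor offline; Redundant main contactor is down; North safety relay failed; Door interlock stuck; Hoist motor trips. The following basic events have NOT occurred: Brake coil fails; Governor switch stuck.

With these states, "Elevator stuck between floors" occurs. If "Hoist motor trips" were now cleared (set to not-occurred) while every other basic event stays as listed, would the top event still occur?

Counterfactual: set "Hoist motor trips" to not occurred.
Brake release lost [AND]: #3 door operator lost=occurs, Hoist motor trips=not, Reserve encoder trips=occurs → not all inputs occur → does not occur.
Leveling path unavailable [AND]: Brake release lost=not, Redundant main contactor is down=occurs, Door interlock stuck=occurs, North safety relay failed=occurs → not all inputs occur → does not occur.
Controller branch unavailable [OR]: Governor switch stuck=not, Brake coil fails=not, Standby leveling sensor offline=occurs → at least one input occurs → occurs.
Door loop inoperative [OR]: Lower drive VFD malfunctions=occurs, Controller branch unavailable=occurs, Backup door operator 2 offline=occurs → at least one input occurs → occurs.
Drive chain unavailable [OR]: Door loop inoperative=occurs, Reserve hoist motor 2 offline=occurs → at least one input occurs → occurs.
Elevator stuck between floors [AND]: Leveling path unavailable=not, Drive chain unavailable=occurs → not all inputs occur → does not occur.

No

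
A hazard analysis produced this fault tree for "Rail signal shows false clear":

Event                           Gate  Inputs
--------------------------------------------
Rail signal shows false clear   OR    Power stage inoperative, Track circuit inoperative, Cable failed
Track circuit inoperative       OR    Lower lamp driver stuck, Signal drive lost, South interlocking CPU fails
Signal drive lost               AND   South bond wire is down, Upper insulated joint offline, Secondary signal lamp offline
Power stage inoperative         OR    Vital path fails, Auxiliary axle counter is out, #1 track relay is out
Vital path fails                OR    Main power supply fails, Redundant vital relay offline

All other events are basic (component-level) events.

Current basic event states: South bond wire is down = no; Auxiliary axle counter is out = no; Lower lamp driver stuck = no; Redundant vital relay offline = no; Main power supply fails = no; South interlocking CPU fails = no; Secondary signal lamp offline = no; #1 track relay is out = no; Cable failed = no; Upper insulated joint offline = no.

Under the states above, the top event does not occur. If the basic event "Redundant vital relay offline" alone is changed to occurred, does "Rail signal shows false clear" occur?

Counterfactual: set "Redundant vital relay offline" to occurred.
Vital path fails [OR]: Main power supply fails=not, Redundant vital relay offline=occurs → at least one input occurs → occurs.
Power stage inoperative [OR]: Vital path fails=occurs, Auxiliary axle counter is out=not, #1 track relay is out=not → at least one input occurs → occurs.
Signal drive lost [AND]: South bond wire is down=not, Upper insulated joint offline=not, Secondary signal lamp offline=not → not all inputs occur → does not occur.
Track circuit inoperative [OR]: Lower lamp driver stuck=not, Signal drive lost=not, South interlocking CPU fails=not → no input occurs → does not occur.
Rail signal shows false clear [OR]: Power stage inoperative=occurs, Track circuit inoperative=not, Cable failed=not → at least one input occurs → occurs.

Yes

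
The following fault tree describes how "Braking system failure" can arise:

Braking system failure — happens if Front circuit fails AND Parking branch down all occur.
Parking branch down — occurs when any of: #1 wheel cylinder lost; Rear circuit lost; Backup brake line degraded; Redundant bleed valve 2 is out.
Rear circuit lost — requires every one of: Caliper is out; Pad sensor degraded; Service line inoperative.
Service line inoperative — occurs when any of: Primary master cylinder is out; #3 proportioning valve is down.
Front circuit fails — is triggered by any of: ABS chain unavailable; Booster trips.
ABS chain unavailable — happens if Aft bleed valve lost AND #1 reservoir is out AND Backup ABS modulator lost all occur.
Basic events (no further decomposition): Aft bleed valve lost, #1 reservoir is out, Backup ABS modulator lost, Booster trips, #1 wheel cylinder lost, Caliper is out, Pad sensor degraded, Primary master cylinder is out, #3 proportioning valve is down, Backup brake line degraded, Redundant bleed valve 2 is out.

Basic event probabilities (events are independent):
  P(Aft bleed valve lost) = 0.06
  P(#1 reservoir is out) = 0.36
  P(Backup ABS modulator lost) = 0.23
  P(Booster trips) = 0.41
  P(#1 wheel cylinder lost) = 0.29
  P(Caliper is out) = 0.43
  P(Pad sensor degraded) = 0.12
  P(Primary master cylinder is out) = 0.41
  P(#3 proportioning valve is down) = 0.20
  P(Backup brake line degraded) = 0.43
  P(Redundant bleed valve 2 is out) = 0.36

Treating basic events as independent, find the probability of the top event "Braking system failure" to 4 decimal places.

0.3089

P(ABS chain unavailable) [AND] = 0.06 × 0.36 × 0.23 = 0.004968
P(Front circuit fails) [OR] = 1 − (1−0.004968) × (1−0.41) = 0.412931
P(Service line inoperative) [OR] = 1 − (1−0.41) × (1−0.20) = 0.528000
P(Rear circuit lost) [AND] = 0.43 × 0.12 × 0.528000 = 0.027245
P(Parking branch down) [OR] = 1 − (1−0.29) × (1−0.027245) × (1−0.43) × (1−0.36) = 0.748049
P(Braking system failure) [AND] = 0.412931 × 0.748049 = 0.308893
Rounded to 4 decimal places: P(Braking system failure) ≈ 0.3089.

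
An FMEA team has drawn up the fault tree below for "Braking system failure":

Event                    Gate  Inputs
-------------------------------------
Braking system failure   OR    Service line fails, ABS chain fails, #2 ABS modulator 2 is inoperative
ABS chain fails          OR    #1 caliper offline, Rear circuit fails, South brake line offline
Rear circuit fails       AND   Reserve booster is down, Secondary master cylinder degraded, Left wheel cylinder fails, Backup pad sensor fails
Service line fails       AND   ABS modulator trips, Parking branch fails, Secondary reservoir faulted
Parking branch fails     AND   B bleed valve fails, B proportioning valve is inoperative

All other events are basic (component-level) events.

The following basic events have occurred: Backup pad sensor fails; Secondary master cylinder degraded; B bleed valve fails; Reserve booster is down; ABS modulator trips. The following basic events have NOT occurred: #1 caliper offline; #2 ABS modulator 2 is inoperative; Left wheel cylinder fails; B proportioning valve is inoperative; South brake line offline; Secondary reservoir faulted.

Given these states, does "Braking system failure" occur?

No

Parking branch fails [AND]: B bleed valve fails=occurs, B proportioning valve is inoperative=not → not all inputs occur → does not occur.
Service line fails [AND]: ABS modulator trips=occurs, Parking branch fails=not, Secondary reservoir faulted=not → not all inputs occur → does not occur.
Rear circuit fails [AND]: Reserve booster is down=occurs, Secondary master cylinder degraded=occurs, Left wheel cylinder fails=not, Backup pad sensor fails=occurs → not all inputs occur → does not occur.
ABS chain fails [OR]: #1 caliper offline=not, Rear circuit fails=not, South brake line offline=not → no input occurs → does not occur.
Braking system failure [OR]: Service line fails=not, ABS chain fails=not, #2 ABS modulator 2 is inoperative=not → no input occurs → does not occur.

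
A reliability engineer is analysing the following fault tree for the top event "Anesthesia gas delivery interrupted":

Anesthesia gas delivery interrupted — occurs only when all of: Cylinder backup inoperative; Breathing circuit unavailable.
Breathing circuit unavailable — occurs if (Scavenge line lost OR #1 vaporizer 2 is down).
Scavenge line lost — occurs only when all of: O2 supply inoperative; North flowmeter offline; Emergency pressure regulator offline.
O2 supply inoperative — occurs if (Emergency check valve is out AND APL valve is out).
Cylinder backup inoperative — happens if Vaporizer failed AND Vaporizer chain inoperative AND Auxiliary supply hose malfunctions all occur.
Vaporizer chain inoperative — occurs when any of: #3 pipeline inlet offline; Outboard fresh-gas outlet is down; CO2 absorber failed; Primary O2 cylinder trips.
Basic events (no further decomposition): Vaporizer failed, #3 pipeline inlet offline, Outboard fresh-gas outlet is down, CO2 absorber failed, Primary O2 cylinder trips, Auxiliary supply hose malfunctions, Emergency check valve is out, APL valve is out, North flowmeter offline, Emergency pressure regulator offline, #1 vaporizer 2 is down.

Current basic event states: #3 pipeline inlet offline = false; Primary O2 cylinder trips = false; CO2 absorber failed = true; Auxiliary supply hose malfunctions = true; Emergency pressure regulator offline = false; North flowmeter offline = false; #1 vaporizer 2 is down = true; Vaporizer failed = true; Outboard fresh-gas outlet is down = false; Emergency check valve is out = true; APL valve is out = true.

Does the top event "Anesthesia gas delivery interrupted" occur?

Vaporizer chain inoperative [OR]: #3 pipeline inlet offline=not, Outboard fresh-gas outlet is down=not, CO2 absorber failed=occurs, Primary O2 cylinder trips=not → at least one input occurs → occurs.
Cylinder backup inoperative [AND]: Vaporizer failed=occurs, Vaporizer chain inoperative=occurs, Auxiliary supply hose malfunctions=occurs → all inputs occur → occurs.
O2 supply inoperative [AND]: Emergency check valve is out=occurs, APL valve is out=occurs → all inputs occur → occurs.
Scavenge line lost [AND]: O2 supply inoperative=occurs, North flowmeter offline=not, Emergency pressure regulator offline=not → not all inputs occur → does not occur.
Breathing circuit unavailable [OR]: Scavenge line lost=not, #1 vaporizer 2 is down=occurs → at least one input occurs → occurs.
Anesthesia gas delivery interrupted [AND]: Cylinder backup inoperative=occurs, Breathing circuit unavailable=occurs → all inputs occur → occurs.

Yes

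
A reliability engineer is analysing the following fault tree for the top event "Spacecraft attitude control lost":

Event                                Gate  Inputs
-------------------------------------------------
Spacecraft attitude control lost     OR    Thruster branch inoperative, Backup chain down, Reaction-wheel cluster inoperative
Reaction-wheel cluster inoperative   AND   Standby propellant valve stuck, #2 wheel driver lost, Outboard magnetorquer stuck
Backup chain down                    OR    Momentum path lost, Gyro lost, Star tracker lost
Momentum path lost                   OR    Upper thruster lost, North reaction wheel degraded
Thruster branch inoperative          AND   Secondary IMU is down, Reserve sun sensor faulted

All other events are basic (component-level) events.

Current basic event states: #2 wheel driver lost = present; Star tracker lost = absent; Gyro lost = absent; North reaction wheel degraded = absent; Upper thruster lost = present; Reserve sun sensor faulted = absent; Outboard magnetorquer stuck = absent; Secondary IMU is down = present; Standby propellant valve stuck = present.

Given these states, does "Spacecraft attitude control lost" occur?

Yes

Thruster branch inoperative [AND]: Secondary IMU is down=occurs, Reserve sun sensor faulted=not → not all inputs occur → does not occur.
Momentum path lost [OR]: Upper thruster lost=occurs, North reaction wheel degraded=not → at least one input occurs → occurs.
Backup chain down [OR]: Momentum path lost=occurs, Gyro lost=not, Star tracker lost=not → at least one input occurs → occurs.
Reaction-wheel cluster inoperative [AND]: Standby propellant valve stuck=occurs, #2 wheel driver lost=occurs, Outboard magnetorquer stuck=not → not all inputs occur → does not occur.
Spacecraft attitude control lost [OR]: Thruster branch inoperative=not, Backup chain down=occurs, Reaction-wheel cluster inoperative=not → at least one input occurs → occurs.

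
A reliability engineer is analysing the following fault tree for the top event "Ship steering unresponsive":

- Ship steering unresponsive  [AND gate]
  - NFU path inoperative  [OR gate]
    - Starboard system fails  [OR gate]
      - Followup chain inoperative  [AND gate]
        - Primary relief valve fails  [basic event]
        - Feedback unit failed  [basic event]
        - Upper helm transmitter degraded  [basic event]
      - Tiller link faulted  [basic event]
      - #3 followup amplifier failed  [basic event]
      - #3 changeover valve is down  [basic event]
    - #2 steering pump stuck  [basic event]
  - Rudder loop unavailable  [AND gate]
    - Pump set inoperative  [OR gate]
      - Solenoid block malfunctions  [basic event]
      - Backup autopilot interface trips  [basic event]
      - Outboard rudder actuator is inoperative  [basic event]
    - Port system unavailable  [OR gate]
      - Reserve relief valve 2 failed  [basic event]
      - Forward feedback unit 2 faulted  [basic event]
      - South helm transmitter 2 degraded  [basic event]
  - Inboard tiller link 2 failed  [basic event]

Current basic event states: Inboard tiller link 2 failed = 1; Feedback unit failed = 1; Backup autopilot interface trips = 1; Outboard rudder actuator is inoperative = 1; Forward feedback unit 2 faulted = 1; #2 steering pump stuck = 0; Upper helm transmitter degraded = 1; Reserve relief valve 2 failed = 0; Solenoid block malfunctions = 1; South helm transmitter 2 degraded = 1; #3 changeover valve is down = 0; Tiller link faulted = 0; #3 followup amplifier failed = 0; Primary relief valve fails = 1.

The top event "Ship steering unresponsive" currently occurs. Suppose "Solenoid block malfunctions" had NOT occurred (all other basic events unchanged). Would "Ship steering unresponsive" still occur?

Yes

Counterfactual: set "Solenoid block malfunctions" to not occurred.
Followup chain inoperative [AND]: Primary relief valve fails=occurs, Feedback unit failed=occurs, Upper helm transmitter degraded=occurs → all inputs occur → occurs.
Starboard system fails [OR]: Followup chain inoperative=occurs, Tiller link faulted=not, #3 followup amplifier failed=not, #3 changeover valve is down=not → at least one input occurs → occurs.
NFU path inoperative [OR]: Starboard system fails=occurs, #2 steering pump stuck=not → at least one input occurs → occurs.
Pump set inoperative [OR]: Solenoid block malfunctions=not, Backup autopilot interface trips=occurs, Outboard rudder actuator is inoperative=occurs → at least one input occurs → occurs.
Port system unavailable [OR]: Reserve relief valve 2 failed=not, Forward feedback unit 2 faulted=occurs, South helm transmitter 2 degraded=occurs → at least one input occurs → occurs.
Rudder loop unavailable [AND]: Pump set inoperative=occurs, Port system unavailable=occurs → all inputs occur → occurs.
Ship steering unresponsive [AND]: NFU path inoperative=occurs, Rudder loop unavailable=occurs, Inboard tiller link 2 failed=occurs → all inputs occur → occurs.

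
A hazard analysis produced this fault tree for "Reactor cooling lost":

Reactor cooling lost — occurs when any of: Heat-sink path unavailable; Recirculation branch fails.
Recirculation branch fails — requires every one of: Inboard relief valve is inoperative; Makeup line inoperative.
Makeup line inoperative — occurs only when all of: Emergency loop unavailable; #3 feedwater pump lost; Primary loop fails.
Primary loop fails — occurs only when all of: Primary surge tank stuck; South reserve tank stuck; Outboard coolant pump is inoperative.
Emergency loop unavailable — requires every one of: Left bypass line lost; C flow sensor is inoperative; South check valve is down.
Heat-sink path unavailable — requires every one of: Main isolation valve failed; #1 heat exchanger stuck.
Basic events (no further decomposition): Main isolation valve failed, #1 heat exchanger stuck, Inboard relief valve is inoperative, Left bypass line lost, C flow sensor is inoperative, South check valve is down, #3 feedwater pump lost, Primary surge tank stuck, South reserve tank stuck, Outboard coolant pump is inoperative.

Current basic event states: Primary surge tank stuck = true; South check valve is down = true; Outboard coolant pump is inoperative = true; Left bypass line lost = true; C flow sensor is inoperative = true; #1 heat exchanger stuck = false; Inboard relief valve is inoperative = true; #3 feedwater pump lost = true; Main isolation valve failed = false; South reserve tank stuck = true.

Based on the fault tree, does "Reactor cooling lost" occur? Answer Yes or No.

Yes

Heat-sink path unavailable [AND]: Main isolation valve failed=not, #1 heat exchanger stuck=not → not all inputs occur → does not occur.
Emergency loop unavailable [AND]: Left bypass line lost=occurs, C flow sensor is inoperative=occurs, South check valve is down=occurs → all inputs occur → occurs.
Primary loop fails [AND]: Primary surge tank stuck=occurs, South reserve tank stuck=occurs, Outboard coolant pump is inoperative=occurs → all inputs occur → occurs.
Makeup line inoperative [AND]: Emergency loop unavailable=occurs, #3 feedwater pump lost=occurs, Primary loop fails=occurs → all inputs occur → occurs.
Recirculation branch fails [AND]: Inboard relief valve is inoperative=occurs, Makeup line inoperative=occurs → all inputs occur → occurs.
Reactor cooling lost [OR]: Heat-sink path unavailable=not, Recirculation branch fails=occurs → at least one input occurs → occurs.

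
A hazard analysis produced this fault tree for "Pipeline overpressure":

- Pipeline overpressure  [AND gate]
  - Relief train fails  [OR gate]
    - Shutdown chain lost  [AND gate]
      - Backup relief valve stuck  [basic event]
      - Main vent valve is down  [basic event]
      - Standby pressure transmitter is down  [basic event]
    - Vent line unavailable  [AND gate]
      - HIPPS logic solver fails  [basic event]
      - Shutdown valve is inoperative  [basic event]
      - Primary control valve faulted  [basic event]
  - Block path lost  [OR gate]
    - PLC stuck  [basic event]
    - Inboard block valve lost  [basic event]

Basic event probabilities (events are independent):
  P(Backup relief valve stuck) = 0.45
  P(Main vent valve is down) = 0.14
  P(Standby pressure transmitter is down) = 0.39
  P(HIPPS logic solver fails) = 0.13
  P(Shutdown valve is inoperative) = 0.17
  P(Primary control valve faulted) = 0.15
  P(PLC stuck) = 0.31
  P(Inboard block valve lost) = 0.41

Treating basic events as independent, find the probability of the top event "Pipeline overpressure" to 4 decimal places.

0.0165

P(Shutdown chain lost) [AND] = 0.45 × 0.14 × 0.39 = 0.024570
P(Vent line unavailable) [AND] = 0.13 × 0.17 × 0.15 = 0.003315
P(Relief train fails) [OR] = 1 − (1−0.024570) × (1−0.003315) = 0.027804
P(Block path lost) [OR] = 1 − (1−0.31) × (1−0.41) = 0.592900
P(Pipeline overpressure) [AND] = 0.027804 × 0.592900 = 0.016485
Rounded to 4 decimal places: P(Pipeline overpressure) ≈ 0.0165.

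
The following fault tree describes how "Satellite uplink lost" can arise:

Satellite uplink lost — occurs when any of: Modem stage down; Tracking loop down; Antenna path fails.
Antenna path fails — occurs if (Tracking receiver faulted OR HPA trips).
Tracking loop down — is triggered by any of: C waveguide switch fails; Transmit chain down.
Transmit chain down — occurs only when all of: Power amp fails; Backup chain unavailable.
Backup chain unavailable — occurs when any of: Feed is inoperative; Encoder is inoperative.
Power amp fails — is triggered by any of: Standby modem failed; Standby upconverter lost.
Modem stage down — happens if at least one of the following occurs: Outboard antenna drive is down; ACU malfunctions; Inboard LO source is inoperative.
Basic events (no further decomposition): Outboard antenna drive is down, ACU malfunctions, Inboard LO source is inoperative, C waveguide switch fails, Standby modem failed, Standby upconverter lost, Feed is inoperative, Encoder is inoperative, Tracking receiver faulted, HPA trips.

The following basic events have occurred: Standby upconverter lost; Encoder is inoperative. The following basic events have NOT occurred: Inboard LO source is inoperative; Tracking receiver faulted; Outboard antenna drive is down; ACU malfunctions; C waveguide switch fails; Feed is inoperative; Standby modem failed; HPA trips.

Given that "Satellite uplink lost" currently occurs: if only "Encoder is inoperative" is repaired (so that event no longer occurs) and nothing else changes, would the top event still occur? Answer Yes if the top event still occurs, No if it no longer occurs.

Counterfactual: set "Encoder is inoperative" to not occurred.
Modem stage down [OR]: Outboard antenna drive is down=not, ACU malfunctions=not, Inboard LO source is inoperative=not → no input occurs → does not occur.
Power amp fails [OR]: Standby modem failed=not, Standby upconverter lost=occurs → at least one input occurs → occurs.
Backup chain unavailable [OR]: Feed is inoperative=not, Encoder is inoperative=not → no input occurs → does not occur.
Transmit chain down [AND]: Power amp fails=occurs, Backup chain unavailable=not → not all inputs occur → does not occur.
Tracking loop down [OR]: C waveguide switch fails=not, Transmit chain down=not → no input occurs → does not occur.
Antenna path fails [OR]: Tracking receiver faulted=not, HPA trips=not → no input occurs → does not occur.
Satellite uplink lost [OR]: Modem stage down=not, Tracking loop down=not, Antenna path fails=not → no input occurs → does not occur.

No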